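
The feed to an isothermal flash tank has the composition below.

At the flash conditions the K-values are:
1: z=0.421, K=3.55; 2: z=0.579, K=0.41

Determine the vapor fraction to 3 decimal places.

Let ψ = V/F and solve Σ zᵢ(Kᵢ−1)/(1+ψ(Kᵢ−1)) = 0.
Check two-phase: ΣzᵢKᵢ = 1.732 > 1 and Σzᵢ/Kᵢ = 1.531 > 1, so g(0) = 0.732 > 0 and g(1) = -0.531 < 0.
Binary case is linear: z₁(K₁−1)(1+ψ(K₂−1)) + z₂(K₂−1)(1+ψ(K₁−1)) = 0
⇒ ψ = [z₁(K₁−1)+z₂(K₂−1)] / [−(K₁−1)(K₂−1)] = 0.7319/1.5045 = 0.487

ψ = 0.487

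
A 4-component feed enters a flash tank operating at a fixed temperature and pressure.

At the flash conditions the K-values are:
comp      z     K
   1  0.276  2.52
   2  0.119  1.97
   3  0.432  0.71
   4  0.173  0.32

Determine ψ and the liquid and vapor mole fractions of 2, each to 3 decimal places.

ψ = 0.482, x_2 = 0.081, y_2 = 0.160

Let ψ = V/F and solve Σ zᵢ(Kᵢ−1)/(1+ψ(Kᵢ−1)) = 0.
g(0) = ΣzᵢKᵢ − 1 = 0.292 and g(1) = 1 − Σzᵢ/Kᵢ = -0.319, so a root lies in (0, 1).
Newton iteration, ψ⁰ = 0.46:
  ψ = 0.460: g = 0.0110, g' = -0.492 → ψ = 0.482
Converged at ψ = 0.482.
Compositions from xᵢ = zᵢ/(1+ψ(Kᵢ−1)), yᵢ = Kᵢxᵢ:
  1: x = 0.159, y = 0.401
  2: x = 0.081, y = 0.160
  3: x = 0.502, y = 0.357
  4: x = 0.257, y = 0.082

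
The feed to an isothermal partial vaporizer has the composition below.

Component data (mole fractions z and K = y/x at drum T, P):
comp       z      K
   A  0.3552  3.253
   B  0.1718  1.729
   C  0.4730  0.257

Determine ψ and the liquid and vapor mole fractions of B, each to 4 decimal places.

Material balance + equilibrium reduce to Σ zᵢ(Kᵢ−1)/(1+ψ(Kᵢ−1)) = 0.
Check two-phase: ΣzᵢKᵢ = 1.5741 > 1 and Σzᵢ/Kᵢ = 2.0490 > 1, so g(0) = 0.5741 > 0 and g(1) = -1.0490 < 0.
Newton iteration, ψ⁰ = 0.3:
  ψ = 0.3000: g = 0.12804, g' = -1.1358 → ψ = 0.4127
  ψ = 0.4127: g = 0.00407, g' = -1.0812 → ψ = 0.4165
Converged at ψ = 0.4165.
Compositions from xᵢ = zᵢ/(1+ψ(Kᵢ−1)), yᵢ = Kᵢxᵢ:
  A: x = 0.1832, y = 0.5961
  B: x = 0.1318, y = 0.2279
  C: x = 0.6850, y = 0.1760

ψ = 0.4165, x_B = 0.1318, y_B = 0.2279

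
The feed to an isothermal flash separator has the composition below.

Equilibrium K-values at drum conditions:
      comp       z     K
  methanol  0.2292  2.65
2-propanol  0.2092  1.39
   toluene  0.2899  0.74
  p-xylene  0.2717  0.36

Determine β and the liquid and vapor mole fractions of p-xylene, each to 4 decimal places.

Material balance + equilibrium reduce to Σ zᵢ(Kᵢ−1)/(1+β(Kᵢ−1)) = 0.
Feasibility: ΣzᵢKᵢ = 1.2105, Σzᵢ/Kᵢ = 1.3835 — both > 1, two phases present.
Newton iteration, β⁰ = 0.5:
  β = 0.5000: g = -0.06686, g' = -0.4762 → β = 0.3596
  β = 0.3596: g = -0.00012, g' = -0.4819 → β = 0.3594
Converged at β = 0.3594.
Compositions from xᵢ = zᵢ/(1+β(Kᵢ−1)), yᵢ = Kᵢxᵢ:
  methanol: x = 0.1439, y = 0.3813
  2-propanol: x = 0.1835, y = 0.2550
  toluene: x = 0.3198, y = 0.2366
  p-xylene: x = 0.3529, y = 0.1270

β = 0.3594, x_p-xylene = 0.3529, y_p-xylene = 0.1270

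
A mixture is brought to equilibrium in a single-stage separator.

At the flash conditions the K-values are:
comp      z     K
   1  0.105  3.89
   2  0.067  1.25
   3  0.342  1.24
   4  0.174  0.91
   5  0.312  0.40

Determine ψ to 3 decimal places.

ψ = 0.324

Rachford–Rice: g(ψ) = Σ zᵢ(Kᵢ−1)/(1+ψ(Kᵢ−1)) = 0.
Feasibility: ΣzᵢKᵢ = 1.199, Σzᵢ/Kᵢ = 1.328 — both > 1, two phases present.
Newton iteration, ψ⁰ = 0.48:
  ψ = 0.480: g = -0.0636, g' = -0.396 → ψ = 0.319
  ψ = 0.319: g = 0.0018, g' = -0.431 → ψ = 0.324
Converged at ψ = 0.324.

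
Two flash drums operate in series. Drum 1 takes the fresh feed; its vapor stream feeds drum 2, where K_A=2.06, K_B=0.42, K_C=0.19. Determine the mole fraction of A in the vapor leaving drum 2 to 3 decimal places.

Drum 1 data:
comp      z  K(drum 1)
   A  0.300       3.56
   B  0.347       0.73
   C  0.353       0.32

y_A (drum 2) = 0.796

Drum 1:
Let ψ₁ = V/F and solve Σ zᵢ(Kᵢ−1)/(1+ψ₁(Kᵢ−1)) = 0.
Feasibility: ΣzᵢKᵢ = 1.434, Σzᵢ/Kᵢ = 1.663 — both > 1, two phases present.
Newton iteration, ψ₁⁰ = 0.56:
  ψ₁ = 0.560: g = -0.1825, g' = -0.793 → ψ₁ = 0.330
  ψ₁ = 0.330: g = 0.0041, g' = -0.880 → ψ₁ = 0.335
Converged at ψ₁ = 0.335.
Drum-1 compositions:
  A: x = 0.162, y = 0.575
  B: x = 0.381, y = 0.278
  C: x = 0.457, y = 0.146
Drum-2 feed = drum-1 vapor: z₂ = (0.5753, 0.2785, 0.1462).
Drum 2:
Material balance + equilibrium reduce to Σ zᵢ(Kᵢ−1)/(1+ψ₂(Kᵢ−1)) = 0.
g(0) = ΣzᵢKᵢ − 1 = 0.330 and g(1) = 1 − Σzᵢ/Kᵢ = -0.712, so a root lies in (0, 1).
Iterate (Newton) starting at ψ₂ = 0.5:
  ψ₂ = 0.500: g = -0.0279, g' = -0.733 → ψ₂ = 0.462
  ψ₂ = 0.462: g = -0.0004, g' = -0.711 → ψ₂ = 0.461
Converged at ψ₂ = 0.461.
  A: x = 0.386, y = 0.796
  B: x = 0.380, y = 0.160
  C: x = 0.233, y = 0.044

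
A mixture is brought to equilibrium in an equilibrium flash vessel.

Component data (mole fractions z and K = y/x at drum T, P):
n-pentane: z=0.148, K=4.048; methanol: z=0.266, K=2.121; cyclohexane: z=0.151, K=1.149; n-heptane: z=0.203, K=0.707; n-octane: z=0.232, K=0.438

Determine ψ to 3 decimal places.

Let ψ = V/F and solve Σ zᵢ(Kᵢ−1)/(1+ψ(Kᵢ−1)) = 0.
g(0) = ΣzᵢKᵢ − 1 = 0.582 and g(1) = 1 − Σzᵢ/Kᵢ = -0.110, so a root lies in (0, 1).
Newton–Raphson from ψ = 0.35:
  ψ = 0.350: g = 0.2252, g' = -0.633 → ψ = 0.706
  ψ = 0.706: g = 0.0388, g' = -0.474 → ψ = 0.788
  ψ = 0.788: g = -0.0002, g' = -0.481 → ψ = 0.787
Converged at ψ = 0.787.

ψ = 0.787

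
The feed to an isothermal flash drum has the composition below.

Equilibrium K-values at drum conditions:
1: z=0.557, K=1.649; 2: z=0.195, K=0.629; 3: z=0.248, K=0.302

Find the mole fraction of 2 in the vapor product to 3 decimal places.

Rachford–Rice: g(V/F) = Σ zᵢ(Kᵢ−1)/(1+V/F(Kᵢ−1)) = 0.
Check two-phase: ΣzᵢKᵢ = 1.116 > 1 and Σzᵢ/Kᵢ = 1.469 > 1, so g(0) = 0.116 > 0 and g(1) = -0.469 < 0.
Iterate (Newton) starting at V/F = 0.63:
  V/F = 0.630: g = -0.1468, g' = -0.549 → V/F = 0.363
  V/F = 0.363: g = -0.0227, g' = -0.406 → V/F = 0.307
  V/F = 0.307: g = -0.0004, g' = -0.393 → V/F = 0.306
Converged at V/F = 0.306.
Compositions from xᵢ = zᵢ/(1+V/F(Kᵢ−1)), yᵢ = Kᵢxᵢ:
  1: x = 0.465, y = 0.766
  2: x = 0.220, y = 0.138
  3: x = 0.315, y = 0.095

y_2 = 0.138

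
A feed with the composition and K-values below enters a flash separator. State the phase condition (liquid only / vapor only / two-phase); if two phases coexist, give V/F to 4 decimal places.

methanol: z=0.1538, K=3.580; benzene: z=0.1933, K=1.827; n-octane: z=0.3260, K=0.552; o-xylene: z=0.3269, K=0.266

ΣzᵢKᵢ = 1.1707; Σzᵢ/Kᵢ = 1.9683.
Both exceed 1, so a two-phase solution exists.
Material balance + equilibrium reduce to Σ zᵢ(Kᵢ−1)/(1+ψ(Kᵢ−1)) = 0.
Iterate (Newton) starting at ψ = 0.5:
  ψ = 0.5000: g = -0.28089, g' = -0.8096 → ψ = 0.1530
  ψ = 0.1530: g = -0.00073, g' = -0.9293 → ψ = 0.1523
Converged at ψ = 0.1523.

two-phase, V/F = 0.1523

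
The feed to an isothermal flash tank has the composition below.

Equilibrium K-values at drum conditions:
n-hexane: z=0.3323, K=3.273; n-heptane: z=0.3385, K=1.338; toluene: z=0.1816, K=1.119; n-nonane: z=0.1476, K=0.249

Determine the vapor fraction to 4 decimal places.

ψ = 0.9129

Material balance + equilibrium reduce to Σ zᵢ(Kᵢ−1)/(1+ψ(Kᵢ−1)) = 0.
g(0) = ΣzᵢKᵢ − 1 = 0.7805 and g(1) = 1 − Σzᵢ/Kᵢ = -0.1096, so a root lies in (0, 1).
Iterate (Newton) starting at ψ = 0.47:
  ψ = 0.4700: g = 0.31306, g' = -0.6313 → ψ = 0.9659
  ψ = 0.9659: g = -0.06168, g' = -1.2962 → ψ = 0.9183
  ψ = 0.9183: g = -0.00576, g' = -1.0691 → ψ = 0.9130
  ψ = 0.9130: g = -0.00006, g' = -1.0486 → ψ = 0.9129
Converged at ψ = 0.9129.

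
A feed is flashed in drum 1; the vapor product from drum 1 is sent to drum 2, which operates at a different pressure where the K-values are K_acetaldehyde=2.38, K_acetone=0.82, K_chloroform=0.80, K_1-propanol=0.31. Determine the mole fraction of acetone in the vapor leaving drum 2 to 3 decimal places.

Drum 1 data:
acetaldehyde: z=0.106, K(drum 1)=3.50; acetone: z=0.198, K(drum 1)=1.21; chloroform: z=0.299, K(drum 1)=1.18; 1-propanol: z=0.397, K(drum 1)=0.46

y_acetone (drum 2) = 0.190

Drum 1:
Material balance + equilibrium reduce to Σ zᵢ(Kᵢ−1)/(1+ψ₁(Kᵢ−1)) = 0.
Check two-phase: ΣzᵢKᵢ = 1.146 > 1 and Σzᵢ/Kᵢ = 1.310 > 1, so g(0) = 0.146 > 0 and g(1) = -0.310 < 0.
Iterate (Newton) starting at ψ₁ = 0.5:
  ψ₁ = 0.500: g = -0.0889, g' = -0.363 → ψ₁ = 0.255
  ψ₁ = 0.255: g = 0.0040, g' = -0.419 → ψ₁ = 0.265
Converged at ψ₁ = 0.265.
Drum-1 compositions:
  acetaldehyde: x = 0.064, y = 0.223
  acetone: x = 0.188, y = 0.227
  chloroform: x = 0.285, y = 0.337
  1-propanol: x = 0.463, y = 0.213
Drum-2 feed = drum-1 vapor: z₂ = (0.2232, 0.2270, 0.3368, 0.2131).
Drum 2:
Let ψ₂ = V/F and solve Σ zᵢ(Kᵢ−1)/(1+ψ₂(Kᵢ−1)) = 0.
g(0) = ΣzᵢKᵢ − 1 = 0.053 and g(1) = 1 − Σzᵢ/Kᵢ = -0.479, so a root lies in (0, 1).
Newton–Raphson from ψ₂ = 0.64:
  ψ₂ = 0.640: g = -0.2232, g' = -0.472 → ψ₂ = 0.167
  ψ₂ = 0.167: g = -0.0279, g' = -0.432 → ψ₂ = 0.103
  ψ₂ = 0.103: g = 0.0010, g' = -0.465 → ψ₂ = 0.105
Converged at ψ₂ = 0.105.
  acetaldehyde: x = 0.195, y = 0.464
  acetone: x = 0.231, y = 0.190
  chloroform: x = 0.344, y = 0.275
  1-propanol: x = 0.230, y = 0.071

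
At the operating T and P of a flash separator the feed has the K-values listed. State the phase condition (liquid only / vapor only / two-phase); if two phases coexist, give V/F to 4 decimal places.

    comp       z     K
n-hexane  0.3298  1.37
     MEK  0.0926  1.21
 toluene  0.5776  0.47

ΣzᵢKᵢ = 0.8353; Σzᵢ/Kᵢ = 1.5462.
Since ΣzᵢKᵢ < 1 the mixture is below its bubble point — single liquid phase.

liquid only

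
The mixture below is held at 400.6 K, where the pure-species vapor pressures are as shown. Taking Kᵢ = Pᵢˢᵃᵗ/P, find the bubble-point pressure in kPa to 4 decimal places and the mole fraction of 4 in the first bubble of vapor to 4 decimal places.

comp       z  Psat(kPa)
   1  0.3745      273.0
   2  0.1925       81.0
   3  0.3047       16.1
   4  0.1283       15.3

Pbub = 124.6997 kPa, y_4 = 0.0157

At the bubble point ψ → 0, so ΣzᵢKᵢ = 1 with Kᵢ = Pᵢˢᵃᵗ/P ⇒ P = ΣzᵢPᵢˢᵃᵗ.
P = 0.3745·273.0 + 0.1925·81.0 + 0.3047·16.1 + 0.1283·15.3 = 124.6997 kPa
yᵢ = zᵢPᵢˢᵃᵗ/P ⇒ y_4 = 0.1283·15.3/124.6997 = 0.0157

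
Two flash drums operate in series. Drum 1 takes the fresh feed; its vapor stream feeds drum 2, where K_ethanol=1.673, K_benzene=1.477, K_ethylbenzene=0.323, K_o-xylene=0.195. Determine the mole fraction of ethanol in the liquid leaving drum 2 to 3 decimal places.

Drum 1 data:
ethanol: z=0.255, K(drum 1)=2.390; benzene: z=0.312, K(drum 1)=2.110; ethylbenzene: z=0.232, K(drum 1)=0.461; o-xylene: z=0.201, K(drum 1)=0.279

x_ethanol (drum 2) = 0.246

Drum 1:
Let ψ₁ = V/F and solve Σ zᵢ(Kᵢ−1)/(1+ψ₁(Kᵢ−1)) = 0.
Check two-phase: ΣzᵢKᵢ = 1.431 > 1 and Σzᵢ/Kᵢ = 1.478 > 1, so g(0) = 0.431 > 0 and g(1) = -0.478 < 0.
Iterate (Newton) starting at ψ₁ = 0.5:
  ψ₁ = 0.500: g = 0.0340, g' = -0.712 → ψ₁ = 0.548
  ψ₁ = 0.548: g = -0.0004, g' = -0.729 → ψ₁ = 0.547
Converged at ψ₁ = 0.547.
Drum-1 compositions:
  ethanol: x = 0.145, y = 0.346
  benzene: x = 0.194, y = 0.410
  ethylbenzene: x = 0.329, y = 0.152
  o-xylene: x = 0.332, y = 0.093
Drum-2 feed = drum-1 vapor: z₂ = (0.3461, 0.4095, 0.1517, 0.0926).
Drum 2:
Newton iteration, ψ₂⁰ = 0.5:
  ψ₂ = 0.500: g = 0.0520, g' = -0.476 → ψ₂ = 0.609
  ψ₂ = 0.609: g = -0.0046, g' = -0.567 → ψ₂ = 0.601
Converged at ψ₂ = 0.601.
  ethanol: x = 0.246, y = 0.412
  benzene: x = 0.318, y = 0.470
  ethylbenzene: x = 0.256, y = 0.083
  o-xylene: x = 0.179, y = 0.035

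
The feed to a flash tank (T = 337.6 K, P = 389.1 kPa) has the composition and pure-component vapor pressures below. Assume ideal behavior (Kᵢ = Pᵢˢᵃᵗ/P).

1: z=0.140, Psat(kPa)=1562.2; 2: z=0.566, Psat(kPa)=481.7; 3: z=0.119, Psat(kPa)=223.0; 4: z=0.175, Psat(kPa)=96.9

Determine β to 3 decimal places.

β = 0.526

Raoult's law: Kᵢ = Pᵢˢᵃᵗ/P = Pᵢˢᵃᵗ/389.1.
  K_1 = 1562.2/389.1 = 4.01491, K_2 = 481.7/389.1 = 1.23799, K_3 = 223.0/389.1 = 0.57312, K_4 = 96.9/389.1 = 0.24904
Rachford–Rice: g(β) = Σ zᵢ(Kᵢ−1)/(1+β(Kᵢ−1)) = 0.
Feasibility: ΣzᵢKᵢ = 1.375, Σzᵢ/Kᵢ = 1.402 — both > 1, two phases present.
Newton iteration, β⁰ = 0.61:
  β = 0.610: g = -0.0449, g' = -0.558 → β = 0.530
  β = 0.530: g = -0.0016, g' = -0.522 → β = 0.526
Converged at β = 0.526.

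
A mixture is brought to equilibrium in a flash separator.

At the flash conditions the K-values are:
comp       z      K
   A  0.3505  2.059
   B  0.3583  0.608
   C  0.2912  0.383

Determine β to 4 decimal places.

Iterate (Newton) starting at β = 0.5:
  β = 0.5000: g = -0.19184, g' = -0.4850 → β = 0.1045
  β = 0.1045: g = -0.00430, g' = -0.5052 → β = 0.0960
Converged at β = 0.0960.

β = 0.0960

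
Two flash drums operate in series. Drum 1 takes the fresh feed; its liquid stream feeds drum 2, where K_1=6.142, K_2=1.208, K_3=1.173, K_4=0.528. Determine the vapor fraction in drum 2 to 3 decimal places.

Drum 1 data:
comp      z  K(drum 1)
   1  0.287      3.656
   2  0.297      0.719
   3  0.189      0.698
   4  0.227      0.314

V/F (drum 2) = 0.791

Drum 1:
Rachford–Rice: g(ψ₁) = Σ zᵢ(Kᵢ−1)/(1+ψ₁(Kᵢ−1)) = 0.
g(0) = ΣzᵢKᵢ − 1 = 0.466 and g(1) = 1 − Σzᵢ/Kᵢ = -0.485, so a root lies in (0, 1).
Newton iteration, ψ₁⁰ = 0.3:
  ψ₁ = 0.300: g = 0.0743, g' = -0.845 → ψ₁ = 0.388
  ψ₁ = 0.388: g = 0.0050, g' = -0.741 → ψ₁ = 0.395
Converged at ψ₁ = 0.395.
Drum-1 compositions:
  1: x = 0.140, y = 0.512
  2: x = 0.334, y = 0.240
  3: x = 0.215, y = 0.150
  4: x = 0.311, y = 0.098
Drum-2 feed = drum-1 liquid: z₂ = (0.1401, 0.3340, 0.2146, 0.3113).
Drum 2:
Let ψ₂ = V/F and solve Σ zᵢ(Kᵢ−1)/(1+ψ₂(Kᵢ−1)) = 0.
Check two-phase: ΣzᵢKᵢ = 1.680 > 1 and Σzᵢ/Kᵢ = 1.072 > 1, so g(0) = 0.680 > 0 and g(1) = -0.072 < 0.
Iterate (Newton) starting at ψ₂ = 0.42:
  ψ₂ = 0.420: g = 0.1433, g' = -0.497 → ψ₂ = 0.708
  ψ₂ = 0.708: g = 0.0281, g' = -0.344 → ψ₂ = 0.790
  ψ₂ = 0.790: g = 0.0004, g' = -0.337 → ψ₂ = 0.791
Converged at ψ₂ = 0.791.
  1: x = 0.028, y = 0.170
  2: x = 0.287, y = 0.346
  3: x = 0.189, y = 0.221
  4: x = 0.497, y = 0.262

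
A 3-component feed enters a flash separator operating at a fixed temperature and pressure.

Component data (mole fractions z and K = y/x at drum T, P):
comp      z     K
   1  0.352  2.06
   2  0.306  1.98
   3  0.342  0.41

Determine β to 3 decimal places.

Let β = V/F and solve Σ zᵢ(Kᵢ−1)/(1+β(Kᵢ−1)) = 0.
Check two-phase: ΣzᵢKᵢ = 1.471 > 1 and Σzᵢ/Kᵢ = 1.160 > 1, so g(0) = 0.471 > 0 and g(1) = -0.160 < 0.
Newton iteration, β⁰ = 0.36:
  β = 0.360: g = 0.2355, g' = -0.560 → β = 0.781
Converged at β = 0.781.

β = 0.781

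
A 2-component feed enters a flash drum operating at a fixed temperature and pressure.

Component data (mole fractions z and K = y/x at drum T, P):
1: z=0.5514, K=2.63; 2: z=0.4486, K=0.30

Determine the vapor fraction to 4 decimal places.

Let ψ = V/F and solve Σ zᵢ(Kᵢ−1)/(1+ψ(Kᵢ−1)) = 0.
Feasibility: ΣzᵢKᵢ = 1.5848, Σzᵢ/Kᵢ = 1.7050 — both > 1, two phases present.
Binary case is linear: z₁(K₁−1)(1+ψ(K₂−1)) + z₂(K₂−1)(1+ψ(K₁−1)) = 0
⇒ ψ = [z₁(K₁−1)+z₂(K₂−1)] / [−(K₁−1)(K₂−1)] = 0.58476/1.14100 = 0.5125

ψ = 0.5125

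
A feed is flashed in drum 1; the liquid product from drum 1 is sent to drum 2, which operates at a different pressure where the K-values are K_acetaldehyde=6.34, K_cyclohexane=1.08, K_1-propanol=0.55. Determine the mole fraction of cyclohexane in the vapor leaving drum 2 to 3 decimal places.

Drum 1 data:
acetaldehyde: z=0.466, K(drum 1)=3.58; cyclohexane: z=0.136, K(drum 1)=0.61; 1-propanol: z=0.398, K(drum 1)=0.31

y_cyclohexane (drum 2) = 0.180

Drum 1:
Iterate (Newton) starting at ψ₁ = 0.39:
  ψ₁ = 0.390: g = 0.1610, g' = -1.154 → ψ₁ = 0.529
  ψ₁ = 0.529: g = 0.0086, g' = -1.057 → ψ₁ = 0.538
Converged at ψ₁ = 0.538.
Drum-1 compositions:
  acetaldehyde: x = 0.195, y = 0.699
  cyclohexane: x = 0.172, y = 0.105
  1-propanol: x = 0.633, y = 0.196
Drum-2 feed = drum-1 liquid: z₂ = (0.1952, 0.1721, 0.6327).
Drum 2:
Newton iteration, ψ₂⁰ = 0.5:
  ψ₂ = 0.500: g = -0.0701, g' = -0.628 → ψ₂ = 0.388
  ψ₂ = 0.388: g = 0.0075, g' = -0.778 → ψ₂ = 0.398
Converged at ψ₂ = 0.398.
  acetaldehyde: x = 0.062, y = 0.396
  cyclohexane: x = 0.167, y = 0.180
  1-propanol: x = 0.771, y = 0.424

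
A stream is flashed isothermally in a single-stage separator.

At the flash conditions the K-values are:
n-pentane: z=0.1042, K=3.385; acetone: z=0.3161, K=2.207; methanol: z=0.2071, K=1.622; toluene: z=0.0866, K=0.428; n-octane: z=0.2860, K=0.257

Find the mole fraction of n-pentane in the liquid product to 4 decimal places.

x_n-pentane = 0.0450

Let ψ = V/F and solve Σ zᵢ(Kᵢ−1)/(1+ψ(Kᵢ−1)) = 0.
Feasibility: ΣzᵢKᵢ = 1.4968, Σzᵢ/Kᵢ = 1.6169 — both > 1, two phases present.
Newton–Raphson from ψ = 0.5:
  ψ = 0.5000: g = 0.04206, g' = -0.8043 → ψ = 0.5523
  ψ = 0.5523: g = -0.00074, g' = -0.8352 → ψ = 0.5514
Converged at ψ = 0.5514.
Compositions from xᵢ = zᵢ/(1+ψ(Kᵢ−1)), yᵢ = Kᵢxᵢ:
  n-pentane: x = 0.0450, y = 0.1524
  acetone: x = 0.1898, y = 0.4189
  methanol: x = 0.1542, y = 0.2501
  toluene: x = 0.1265, y = 0.0541
  n-octane: x = 0.4845, y = 0.1245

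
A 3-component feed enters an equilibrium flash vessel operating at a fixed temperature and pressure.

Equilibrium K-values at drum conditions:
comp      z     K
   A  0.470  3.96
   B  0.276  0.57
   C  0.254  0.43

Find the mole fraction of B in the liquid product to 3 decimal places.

x_B = 0.409

Rachford–Rice: g(ψ) = Σ zᵢ(Kᵢ−1)/(1+ψ(Kᵢ−1)) = 0.
Check two-phase: ΣzᵢKᵢ = 2.128 > 1 and Σzᵢ/Kᵢ = 1.194 > 1, so g(0) = 1.128 > 0 and g(1) = -0.194 < 0.
Newton–Raphson from ψ = 0.5:
  ψ = 0.500: g = 0.2073, g' = -0.914 → ψ = 0.727
  ψ = 0.727: g = 0.0216, g' = -0.763 → ψ = 0.755
Converged at ψ = 0.755.
Compositions from xᵢ = zᵢ/(1+ψ(Kᵢ−1)), yᵢ = Kᵢxᵢ:
  A: x = 0.145, y = 0.575
  B: x = 0.409, y = 0.233
  C: x = 0.446, y = 0.192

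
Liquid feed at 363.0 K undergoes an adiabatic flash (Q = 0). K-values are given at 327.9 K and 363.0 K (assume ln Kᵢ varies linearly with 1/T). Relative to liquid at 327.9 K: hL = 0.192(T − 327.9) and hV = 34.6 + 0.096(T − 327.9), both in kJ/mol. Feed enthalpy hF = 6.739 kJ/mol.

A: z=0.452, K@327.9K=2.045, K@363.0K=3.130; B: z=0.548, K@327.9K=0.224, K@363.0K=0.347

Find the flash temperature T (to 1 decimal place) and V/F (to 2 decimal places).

T = 334.9 K, V/F = 0.16

Adiabatic flash: solve Rachford–Rice at each trial T, then check hF = ψ·hV(T) + (1−ψ)·hL(T).
  T = 327.9 K: K = (2.045, 0.224), RR gives ψ = 0.058, H_out = 2.009 kJ/mol
  T = 363.0 K: K = (3.130, 0.347), RR gives ψ = 0.435, H_out = 20.322 kJ/mol
  T = 345.4 K: K = (2.556, 0.282), RR gives ψ = 0.277, H_out = 12.482 kJ/mol
  T = 336.6 K: K = (2.291, 0.252), RR gives ψ = 0.180, H_out = 7.741 kJ/mol
  T = 332.2 K: K = (2.165, 0.238), RR gives ψ = 0.122, H_out = 5.009 kJ/mol
  T = 334.4 K: K = (2.228, 0.245), RR gives ψ = 0.152, H_out = 6.412 kJ/mol
Linear interpolation between T = 334.4 (H_out = 6.412) and T = 336.6 (H_out = 7.741) on hF = 6.739 gives T ≈ 334.9 K, at which ψ = 0.16.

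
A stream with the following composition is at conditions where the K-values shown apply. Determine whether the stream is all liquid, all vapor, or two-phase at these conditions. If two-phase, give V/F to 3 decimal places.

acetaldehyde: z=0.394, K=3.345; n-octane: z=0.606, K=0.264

two-phase, V/F = 0.277

ΣzᵢKᵢ = 1.478; Σzᵢ/Kᵢ = 2.413.
Both exceed 1, so a two-phase solution exists.
Rachford–Rice: g(ψ) = Σ zᵢ(Kᵢ−1)/(1+ψ(Kᵢ−1)) = 0.
Binary case is linear: z₁(K₁−1)(1+ψ(K₂−1)) + z₂(K₂−1)(1+ψ(K₁−1)) = 0
⇒ ψ = [z₁(K₁−1)+z₂(K₂−1)] / [−(K₁−1)(K₂−1)] = 0.4779/1.7259 = 0.277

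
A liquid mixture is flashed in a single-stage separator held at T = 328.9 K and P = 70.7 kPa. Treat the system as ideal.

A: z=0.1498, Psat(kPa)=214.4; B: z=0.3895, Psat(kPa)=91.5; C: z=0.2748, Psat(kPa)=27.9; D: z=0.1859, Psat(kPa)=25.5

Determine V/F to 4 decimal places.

Raoult's law: Kᵢ = Pᵢˢᵃᵗ/P = Pᵢˢᵃᵗ/70.7.
  K_A = 214.4/70.7 = 3.032532, K_B = 91.5/70.7 = 1.294201, K_C = 27.9/70.7 = 0.394625, K_D = 25.5/70.7 = 0.360679
Rachford–Rice: g(V/F) = Σ zᵢ(Kᵢ−1)/(1+V/F(Kᵢ−1)) = 0.
Feasibility: ΣzᵢKᵢ = 1.1339, Σzᵢ/Kᵢ = 1.5621 — both > 1, two phases present.
Newton–Raphson from V/F = 0.56:
  V/F = 0.5600: g = -0.19603, g' = -0.5751 → V/F = 0.2191
  V/F = 0.2191: g = -0.01171, g' = -0.5626 → V/F = 0.1983
  V/F = 0.1983: g = 0.00012, g' = -0.5742 → V/F = 0.1985
Converged at V/F = 0.1985.

V/F = 0.1985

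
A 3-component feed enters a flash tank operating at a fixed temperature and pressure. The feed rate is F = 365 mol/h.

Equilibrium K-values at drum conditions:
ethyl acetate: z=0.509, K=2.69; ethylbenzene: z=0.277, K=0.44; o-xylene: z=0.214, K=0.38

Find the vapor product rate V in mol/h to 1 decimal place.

V = 210.5 mol/h

Material balance + equilibrium reduce to Σ zᵢ(Kᵢ−1)/(1+ψ(Kᵢ−1)) = 0.
g(0) = ΣzᵢKᵢ − 1 = 0.572 and g(1) = 1 − Σzᵢ/Kᵢ = -0.382, so a root lies in (0, 1).
Iterate (Newton) starting at ψ = 0.5:
  ψ = 0.500: g = 0.0585, g' = -0.767 → ψ = 0.576
  ψ = 0.576: g = 0.0004, g' = -0.762 → ψ = 0.577
Converged at ψ = 0.577.
Then V = ψ·F = 0.5767·365 = 210.5 mol/h and L = F − V = 154.5 mol/h.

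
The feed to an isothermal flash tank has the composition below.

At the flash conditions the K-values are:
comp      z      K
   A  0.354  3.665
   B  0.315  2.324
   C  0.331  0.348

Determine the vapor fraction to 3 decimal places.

ψ = 0.851

Material balance + equilibrium reduce to Σ zᵢ(Kᵢ−1)/(1+ψ(Kᵢ−1)) = 0.
Feasibility: ΣzᵢKᵢ = 2.145, Σzᵢ/Kᵢ = 1.183 — both > 1, two phases present.
Newton iteration, ψ⁰ = 0.5:
  ψ = 0.500: g = 0.3352, g' = -0.972 → ψ = 0.845
  ψ = 0.845: g = 0.0064, g' = -1.058 → ψ = 0.851
Converged at ψ = 0.851.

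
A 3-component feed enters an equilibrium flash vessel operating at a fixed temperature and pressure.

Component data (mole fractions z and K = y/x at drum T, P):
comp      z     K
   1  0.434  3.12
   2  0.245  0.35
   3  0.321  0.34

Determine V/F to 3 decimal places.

Rachford–Rice: g(V/F) = Σ zᵢ(Kᵢ−1)/(1+V/F(Kᵢ−1)) = 0.
Feasibility: ΣzᵢKᵢ = 1.549, Σzᵢ/Kᵢ = 1.783 — both > 1, two phases present.
Iterate (Newton) starting at V/F = 0.3:
  V/F = 0.300: g = 0.1004, g' = -1.106 → V/F = 0.391
  V/F = 0.391: g = 0.0042, g' = -1.023 → V/F = 0.395
Converged at V/F = 0.395.

V/F = 0.395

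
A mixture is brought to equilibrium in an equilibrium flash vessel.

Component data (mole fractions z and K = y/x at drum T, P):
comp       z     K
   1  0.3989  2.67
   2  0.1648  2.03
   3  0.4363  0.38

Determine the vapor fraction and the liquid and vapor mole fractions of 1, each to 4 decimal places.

ψ = 0.6090, x_1 = 0.1978, y_1 = 0.5280

Rachford–Rice: g(ψ) = Σ zᵢ(Kᵢ−1)/(1+ψ(Kᵢ−1)) = 0.
Feasibility: ΣzᵢKᵢ = 1.5654, Σzᵢ/Kᵢ = 1.3787 — both > 1, two phases present.
Newton–Raphson from ψ = 0.5:
  ψ = 0.5000: g = 0.08304, g' = -0.7588 → ψ = 0.6094
  ψ = 0.6094: g = -0.00035, g' = -0.7725 → ψ = 0.6090
Converged at ψ = 0.6090.
Compositions from xᵢ = zᵢ/(1+ψ(Kᵢ−1)), yᵢ = Kᵢxᵢ:
  1: x = 0.1978, y = 0.5280
  2: x = 0.1013, y = 0.2056
  3: x = 0.7010, y = 0.2664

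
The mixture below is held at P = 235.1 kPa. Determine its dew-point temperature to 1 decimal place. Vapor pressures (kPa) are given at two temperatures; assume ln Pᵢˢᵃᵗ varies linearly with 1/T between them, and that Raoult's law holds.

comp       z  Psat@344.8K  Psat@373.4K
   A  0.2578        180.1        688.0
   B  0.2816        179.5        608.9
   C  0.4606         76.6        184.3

Dew-point temperature: Σzᵢ·P/Pᵢˢᵃᵗ(T) = 1. Interpolate ln Pᵢˢᵃᵗ = aᵢ + bᵢ/T.
  T = 344.8 K: ΣzᵢP/Pᵢˢᵃᵗ = 2.1190
  T = 373.4 K: ΣzᵢP/Pᵢˢᵃᵗ = 0.7844
  T = 359.1 K: ΣzᵢP/Pᵢˢᵃᵗ = 1.2587
  T = 366.2 K: ΣzᵢP/Pᵢˢᵃᵗ = 0.9898
  T = 362.6 K: ΣzᵢP/Pᵢˢᵃᵗ = 1.1165
  T = 364.4 K: ΣzᵢP/Pᵢˢᵃᵗ = 1.0508
Interpolating between 364.4 K and 366.2 K gives T ≈ 365.9 K.

T = 365.9 K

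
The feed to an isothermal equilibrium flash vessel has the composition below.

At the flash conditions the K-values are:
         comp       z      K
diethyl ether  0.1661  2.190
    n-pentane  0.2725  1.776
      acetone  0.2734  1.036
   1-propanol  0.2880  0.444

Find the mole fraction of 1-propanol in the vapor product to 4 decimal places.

y_1-propanol = 0.2055

Material balance + equilibrium reduce to Σ zᵢ(Kᵢ−1)/(1+V/F(Kᵢ−1)) = 0.
g(0) = ΣzᵢKᵢ − 1 = 0.2588 and g(1) = 1 − Σzᵢ/Kᵢ = -0.1418, so a root lies in (0, 1).
Newton–Raphson from V/F = 0.5:
  V/F = 0.5000: g = 0.06416, g' = -0.3488 → V/F = 0.6840
  V/F = 0.6840: g = -0.00167, g' = -0.3737 → V/F = 0.6795
Converged at V/F = 0.6795.
Compositions from xᵢ = zᵢ/(1+V/F(Kᵢ−1)), yᵢ = Kᵢxᵢ:
  diethyl ether: x = 0.0918, y = 0.2011
  n-pentane: x = 0.1784, y = 0.3169
  acetone: x = 0.2669, y = 0.2765
  1-propanol: x = 0.4629, y = 0.2055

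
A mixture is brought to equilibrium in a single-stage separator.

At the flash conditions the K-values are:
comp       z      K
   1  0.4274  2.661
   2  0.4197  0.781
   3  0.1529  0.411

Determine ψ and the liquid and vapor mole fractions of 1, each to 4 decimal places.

Newton–Raphson from ψ = 0.39:
  ψ = 0.3900: g = 0.21341, g' = -0.5477 → ψ = 0.7796
  ψ = 0.7796: g = 0.03197, g' = -0.4345 → ψ = 0.8532
  ψ = 0.8532: g = -0.00037, g' = -0.4466 → ψ = 0.8524
Converged at ψ = 0.8524.
Compositions from xᵢ = zᵢ/(1+ψ(Kᵢ−1)), yᵢ = Kᵢxᵢ:
  1: x = 0.1769, y = 0.4708
  2: x = 0.5160, y = 0.4030
  3: x = 0.3071, y = 0.1262

ψ = 0.8524, x_1 = 0.1769, y_1 = 0.4708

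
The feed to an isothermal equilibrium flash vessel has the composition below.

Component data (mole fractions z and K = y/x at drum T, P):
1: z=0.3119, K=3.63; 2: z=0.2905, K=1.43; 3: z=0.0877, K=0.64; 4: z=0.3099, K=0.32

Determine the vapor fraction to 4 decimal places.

Newton iteration, ψ⁰ = 0.5:
  ψ = 0.5000: g = 0.09936, g' = -0.7848 → ψ = 0.6266
  ψ = 0.6266: g = 0.00023, g' = -0.7950 → ψ = 0.6269
Converged at ψ = 0.6269.

ψ = 0.6269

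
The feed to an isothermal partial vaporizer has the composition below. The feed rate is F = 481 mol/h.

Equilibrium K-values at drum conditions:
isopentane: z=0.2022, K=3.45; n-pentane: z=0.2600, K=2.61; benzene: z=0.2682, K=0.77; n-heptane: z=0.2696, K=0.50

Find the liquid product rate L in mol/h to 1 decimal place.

Newton–Raphson from ψ = 0.5:
  ψ = 0.5000: g = 0.20512, g' = -0.5900 → ψ = 0.8477
  ψ = 0.8477: g = 0.02743, g' = -0.4737 → ψ = 0.9056
  ψ = 0.9056: g = -0.00005, g' = -0.4764 → ψ = 0.9055
Converged at ψ = 0.9055.
Then V = ψ·F = 0.9055·481 = 435.5 mol/h and L = F − V = 45.5 mol/h.

L = 45.5 mol/h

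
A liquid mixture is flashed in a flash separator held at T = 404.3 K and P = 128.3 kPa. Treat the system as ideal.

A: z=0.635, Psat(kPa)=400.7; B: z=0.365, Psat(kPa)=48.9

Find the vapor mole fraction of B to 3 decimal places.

Raoult's law: Kᵢ = Pᵢˢᵃᵗ/P = Pᵢˢᵃᵗ/128.3.
  K_A = 400.7/128.3 = 3.12315, K_B = 48.9/128.3 = 0.38114
Material balance + equilibrium reduce to Σ zᵢ(Kᵢ−1)/(1+V/F(Kᵢ−1)) = 0.
Check two-phase: ΣzᵢKᵢ = 2.122 > 1 and Σzᵢ/Kᵢ = 1.161 > 1, so g(0) = 1.122 > 0 and g(1) = -0.161 < 0.
Newton–Raphson from V/F = 0.68:
  V/F = 0.680: g = 0.1617, g' = -0.896 → V/F = 0.860
  V/F = 0.860: g = -0.0062, g' = -0.998 → V/F = 0.854
Converged at V/F = 0.854.
Compositions from xᵢ = zᵢ/(1+V/F(Kᵢ−1)), yᵢ = Kᵢxᵢ:
  A: x = 0.226, y = 0.705
  B: x = 0.774, y = 0.295

y_B = 0.295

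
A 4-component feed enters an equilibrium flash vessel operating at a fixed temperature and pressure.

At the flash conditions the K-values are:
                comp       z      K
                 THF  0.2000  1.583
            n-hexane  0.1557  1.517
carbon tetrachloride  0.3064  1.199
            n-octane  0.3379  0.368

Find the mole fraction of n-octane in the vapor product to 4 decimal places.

Newton–Raphson from ψ = 0.5:
  ψ = 0.5000: g = -0.10251, g' = -0.3655 → ψ = 0.2196
  ψ = 0.2196: g = -0.01388, g' = -0.2801 → ψ = 0.1700
  ψ = 0.1700: g = -0.00020, g' = -0.2722 → ψ = 0.1693
Converged at ψ = 0.1693.
Compositions from xᵢ = zᵢ/(1+ψ(Kᵢ−1)), yᵢ = Kᵢxᵢ:
  THF: x = 0.1820, y = 0.2882
  n-hexane: x = 0.1432, y = 0.2172
  carbon tetrachloride: x = 0.2964, y = 0.3554
  n-octane: x = 0.3784, y = 0.1392

y_n-octane = 0.1392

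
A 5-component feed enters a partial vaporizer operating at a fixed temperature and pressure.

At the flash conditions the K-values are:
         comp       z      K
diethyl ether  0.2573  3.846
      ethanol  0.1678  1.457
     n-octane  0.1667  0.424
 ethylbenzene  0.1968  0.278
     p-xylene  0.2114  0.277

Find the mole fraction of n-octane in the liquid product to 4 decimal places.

x_n-octane = 0.1977

Rachford–Rice: g(β) = Σ zᵢ(Kᵢ−1)/(1+β(Kᵢ−1)) = 0.
Check two-phase: ΣzᵢKᵢ = 1.4180 > 1 and Σzᵢ/Kᵢ = 2.0463 > 1, so g(0) = 0.4180 > 0 and g(1) = -1.0463 < 0.
Newton–Raphson from β = 0.52:
  β = 0.5200: g = -0.25226, g' = -1.0212 → β = 0.2730
  β = 0.2730: g = -0.00104, g' = -1.0963 → β = 0.2720
Converged at β = 0.2720.
Compositions from xᵢ = zᵢ/(1+β(Kᵢ−1)), yᵢ = Kᵢxᵢ:
  diethyl ether: x = 0.1450, y = 0.5578
  ethanol: x = 0.1492, y = 0.2175
  n-octane: x = 0.1977, y = 0.0838
  ethylbenzene: x = 0.2449, y = 0.0681
  p-xylene: x = 0.2632, y = 0.0729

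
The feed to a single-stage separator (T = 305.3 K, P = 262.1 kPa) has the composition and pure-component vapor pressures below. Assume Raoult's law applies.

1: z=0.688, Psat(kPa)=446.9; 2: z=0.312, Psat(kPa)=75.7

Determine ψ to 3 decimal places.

ψ = 0.525

Raoult's law: Kᵢ = Pᵢˢᵃᵗ/P = Pᵢˢᵃᵗ/262.1.
  K_1 = 446.9/262.1 = 1.70507, K_2 = 75.7/262.1 = 0.28882
Material balance + equilibrium reduce to Σ zᵢ(Kᵢ−1)/(1+ψ(Kᵢ−1)) = 0.
Check two-phase: ΣzᵢKᵢ = 1.263 > 1 and Σzᵢ/Kᵢ = 1.484 > 1, so g(0) = 0.263 > 0 and g(1) = -0.484 < 0.
Newton–Raphson from ψ = 0.34:
  ψ = 0.340: g = 0.0986, g' = -0.497 → ψ = 0.538
  ψ = 0.538: g = -0.0080, g' = -0.594 → ψ = 0.525
Converged at ψ = 0.525.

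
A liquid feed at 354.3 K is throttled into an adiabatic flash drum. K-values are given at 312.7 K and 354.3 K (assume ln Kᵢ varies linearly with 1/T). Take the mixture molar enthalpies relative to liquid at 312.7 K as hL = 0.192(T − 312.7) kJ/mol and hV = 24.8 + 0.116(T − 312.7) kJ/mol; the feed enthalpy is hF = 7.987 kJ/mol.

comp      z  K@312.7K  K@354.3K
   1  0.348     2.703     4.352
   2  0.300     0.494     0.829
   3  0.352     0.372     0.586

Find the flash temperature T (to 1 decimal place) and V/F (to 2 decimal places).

T = 317.5 K, V/F = 0.29

Adiabatic flash: solve Rachford–Rice at each trial T, then check hF = ψ·hV(T) + (1−ψ)·hL(T).
  T = 312.7 K: K = (2.703, 0.494, 0.372), RR gives ψ = 0.225, H_out = 5.572 kJ/mol
  T = 354.3 K: K = (4.352, 0.829, 0.586), RR gives ψ = 0.894, H_out = 27.329 kJ/mol
  T = 333.5 K: K = (3.481, 0.650, 0.474), RR gives ψ = 0.510, H_out = 15.841 kJ/mol
  T = 323.1 K: K = (3.080, 0.569, 0.421), RR gives ψ = 0.365, H_out = 10.758 kJ/mol
  T = 317.9 K: K = (2.888, 0.531, 0.396), RR gives ψ = 0.295, H_out = 8.204 kJ/mol
  T = 315.3 K: K = (2.795, 0.512, 0.384), RR gives ψ = 0.260, H_out = 6.901 kJ/mol
  T = 316.6 K: K = (2.841, 0.522, 0.390), RR gives ψ = 0.278, H_out = 7.555 kJ/mol
Linear interpolation between T = 316.6 (H_out = 7.555) and T = 317.9 (H_out = 8.204) on hF = 7.987 gives T ≈ 317.5 K, at which ψ = 0.29.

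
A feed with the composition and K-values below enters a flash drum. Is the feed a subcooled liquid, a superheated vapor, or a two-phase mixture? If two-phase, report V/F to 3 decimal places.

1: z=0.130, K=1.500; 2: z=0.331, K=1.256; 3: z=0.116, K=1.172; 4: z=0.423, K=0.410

subcooled liquid

ΣzᵢKᵢ = 0.920; Σzᵢ/Kᵢ = 1.481.
Since ΣzᵢKᵢ < 1 the mixture is below its bubble point — single liquid phase.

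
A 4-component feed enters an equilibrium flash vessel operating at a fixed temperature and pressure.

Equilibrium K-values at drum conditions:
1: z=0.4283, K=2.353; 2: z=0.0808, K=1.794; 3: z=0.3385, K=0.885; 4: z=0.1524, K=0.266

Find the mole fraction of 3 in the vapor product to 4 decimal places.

Let ψ = V/F and solve Σ zᵢ(Kᵢ−1)/(1+ψ(Kᵢ−1)) = 0.
Feasibility: ΣzᵢKᵢ = 1.4929, Σzᵢ/Kᵢ = 1.1825 — both > 1, two phases present.
Newton iteration, ψ⁰ = 0.63:
  ψ = 0.6300: g = 0.10555, g' = -0.5404 → ψ = 0.8253
  ψ = 0.8253: g = -0.01422, g' = -0.7273 → ψ = 0.8058
  ψ = 0.8058: g = -0.00032, g' = -0.6957 → ψ = 0.8053
Converged at ψ = 0.8053.
Compositions from xᵢ = zᵢ/(1+ψ(Kᵢ−1)), yᵢ = Kᵢxᵢ:
  1: x = 0.2050, y = 0.4823
  2: x = 0.0493, y = 0.0884
  3: x = 0.3730, y = 0.3301
  4: x = 0.3727, y = 0.0991

y_3 = 0.3301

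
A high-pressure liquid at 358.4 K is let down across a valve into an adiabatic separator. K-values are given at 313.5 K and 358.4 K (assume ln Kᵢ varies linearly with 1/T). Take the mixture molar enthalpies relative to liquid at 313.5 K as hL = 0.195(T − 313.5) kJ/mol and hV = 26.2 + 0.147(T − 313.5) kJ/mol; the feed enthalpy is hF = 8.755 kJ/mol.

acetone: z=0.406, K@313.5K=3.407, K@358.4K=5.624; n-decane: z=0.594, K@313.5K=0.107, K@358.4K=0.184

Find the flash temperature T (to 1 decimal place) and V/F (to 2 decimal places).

T = 324.4 K, V/F = 0.26

Adiabatic flash: solve Rachford–Rice at each trial T, then check hF = ψ·hV(T) + (1−ψ)·hL(T).
  T = 313.5 K: K = (3.407, 0.107), RR gives ψ = 0.208, H_out = 5.446 kJ/mol
  T = 358.4 K: K = (5.624, 0.184), RR gives ψ = 0.369, H_out = 17.630 kJ/mol
  T = 335.9 K: K = (4.449, 0.143), RR gives ψ = 0.301, H_out = 11.941 kJ/mol
  T = 324.7 K: K = (3.911, 0.124), RR gives ψ = 0.260, H_out = 8.845 kJ/mol
  T = 319.1 K: K = (3.655, 0.115), RR gives ψ = 0.235, H_out = 7.192 kJ/mol
  T = 321.9 K: K = (3.782, 0.120), RR gives ψ = 0.248, H_out = 8.029 kJ/mol
  T = 323.3 K: K = (3.846, 0.122), RR gives ψ = 0.254, H_out = 8.439 kJ/mol
Linear interpolation between T = 323.3 (H_out = 8.439) and T = 324.7 (H_out = 8.845) on hF = 8.755 gives T ≈ 324.4 K, at which ψ = 0.26.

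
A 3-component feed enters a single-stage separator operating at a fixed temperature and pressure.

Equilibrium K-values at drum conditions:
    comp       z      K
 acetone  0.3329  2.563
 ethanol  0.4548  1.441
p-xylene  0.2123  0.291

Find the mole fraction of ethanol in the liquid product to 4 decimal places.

Material balance + equilibrium reduce to Σ zᵢ(Kᵢ−1)/(1+ψ(Kᵢ−1)) = 0.
Feasibility: ΣzᵢKᵢ = 1.5704, Σzᵢ/Kᵢ = 1.1751 — both > 1, two phases present.
Newton iteration, ψ⁰ = 0.5:
  ψ = 0.5000: g = 0.22322, g' = -0.5717 → ψ = 0.8904
  ψ = 0.8904: g = -0.04668, g' = -0.9728 → ψ = 0.8424
  ψ = 0.8424: g = -0.00293, g' = -0.8566 → ψ = 0.8390
Converged at ψ = 0.8390.
Compositions from xᵢ = zᵢ/(1+ψ(Kᵢ−1)), yᵢ = Kᵢxᵢ:
  acetone: x = 0.1440, y = 0.3691
  ethanol: x = 0.3320, y = 0.4784
  p-xylene: x = 0.5240, y = 0.1525

x_ethanol = 0.3320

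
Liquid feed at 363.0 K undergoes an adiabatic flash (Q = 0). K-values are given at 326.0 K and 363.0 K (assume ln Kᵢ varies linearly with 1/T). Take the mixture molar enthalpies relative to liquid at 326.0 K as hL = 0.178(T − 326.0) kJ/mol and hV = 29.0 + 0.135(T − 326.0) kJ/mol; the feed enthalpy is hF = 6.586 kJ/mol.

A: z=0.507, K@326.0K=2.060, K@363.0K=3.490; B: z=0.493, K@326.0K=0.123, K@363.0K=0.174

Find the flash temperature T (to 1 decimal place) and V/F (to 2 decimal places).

T = 332.0 K, V/F = 0.19

Adiabatic flash: solve Rachford–Rice at each trial T, then check hF = ψ·hV(T) + (1−ψ)·hL(T).
  T = 326.0 K: K = (2.060, 0.123), RR gives ψ = 0.113, H_out = 3.277 kJ/mol
  T = 363.0 K: K = (3.490, 0.174), RR gives ψ = 0.416, H_out = 17.983 kJ/mol
  T = 344.5 K: K = (2.720, 0.148), RR gives ψ = 0.308, H_out = 11.984 kJ/mol
  T = 335.2 K: K = (2.374, 0.135), RR gives ψ = 0.227, H_out = 8.142 kJ/mol
  T = 330.6 K: K = (2.214, 0.129), RR gives ψ = 0.176, H_out = 5.884 kJ/mol
  T = 332.9 K: K = (2.293, 0.132), RR gives ψ = 0.203, H_out = 7.050 kJ/mol
Linear interpolation between T = 330.6 (H_out = 5.884) and T = 332.9 (H_out = 7.050) on hF = 6.586 gives T ≈ 332.0 K, at which ψ = 0.19.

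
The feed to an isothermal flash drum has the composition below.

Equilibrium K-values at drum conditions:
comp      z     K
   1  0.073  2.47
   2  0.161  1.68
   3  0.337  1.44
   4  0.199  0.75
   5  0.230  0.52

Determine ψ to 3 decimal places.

ψ = 0.755

Let ψ = V/F and solve Σ zᵢ(Kᵢ−1)/(1+ψ(Kᵢ−1)) = 0.
Feasibility: ΣzᵢKᵢ = 1.205, Σzᵢ/Kᵢ = 1.067 — both > 1, two phases present.
Newton iteration, ψ⁰ = 0.69:
  ψ = 0.690: g = 0.0163, g' = -0.248 → ψ = 0.756
  ψ = 0.756: g = -0.0002, g' = -0.254 → ψ = 0.755
Converged at ψ = 0.755.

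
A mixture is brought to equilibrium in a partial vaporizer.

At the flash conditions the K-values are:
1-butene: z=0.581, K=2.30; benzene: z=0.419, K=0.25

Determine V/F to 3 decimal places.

V/F = 0.452

Material balance + equilibrium reduce to Σ zᵢ(Kᵢ−1)/(1+V/F(Kᵢ−1)) = 0.
Check two-phase: ΣzᵢKᵢ = 1.441 > 1 and Σzᵢ/Kᵢ = 1.929 > 1, so g(0) = 0.441 > 0 and g(1) = -0.929 < 0.
Binary case is linear: z₁(K₁−1)(1+V/F(K₂−1)) + z₂(K₂−1)(1+V/F(K₁−1)) = 0
⇒ V/F = [z₁(K₁−1)+z₂(K₂−1)] / [−(K₁−1)(K₂−1)] = 0.4410/0.9750 = 0.452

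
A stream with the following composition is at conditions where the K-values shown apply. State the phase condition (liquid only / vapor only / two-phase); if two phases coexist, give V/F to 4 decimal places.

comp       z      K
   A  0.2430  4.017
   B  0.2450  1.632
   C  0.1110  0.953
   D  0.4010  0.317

two-phase, V/F = 0.4865

ΣzᵢKᵢ = 1.6089; Σzᵢ/Kᵢ = 1.5921.
Both exceed 1, so a two-phase solution exists.
Rachford–Rice: g(ψ) = Σ zᵢ(Kᵢ−1)/(1+ψ(Kᵢ−1)) = 0.
Iterate (Newton) starting at ψ = 0.5:
  ψ = 0.5000: g = -0.01134, g' = -0.8397 → ψ = 0.4865
Converged at ψ = 0.4865.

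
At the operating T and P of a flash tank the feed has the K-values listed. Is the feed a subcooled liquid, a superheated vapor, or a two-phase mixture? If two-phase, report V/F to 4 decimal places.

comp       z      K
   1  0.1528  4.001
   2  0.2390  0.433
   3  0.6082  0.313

subcooled liquid

ΣzᵢKᵢ = 0.9052; Σzᵢ/Kᵢ = 2.5333.
Since ΣzᵢKᵢ < 1 the mixture is below its bubble point — single liquid phase.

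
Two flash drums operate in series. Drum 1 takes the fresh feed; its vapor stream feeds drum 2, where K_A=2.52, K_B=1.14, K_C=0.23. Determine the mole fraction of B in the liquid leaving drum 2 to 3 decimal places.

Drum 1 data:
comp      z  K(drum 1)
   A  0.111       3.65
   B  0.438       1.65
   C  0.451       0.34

Drum 1:
Rachford–Rice: g(ψ₁) = Σ zᵢ(Kᵢ−1)/(1+ψ₁(Kᵢ−1)) = 0.
Check two-phase: ΣzᵢKᵢ = 1.281 > 1 and Σzᵢ/Kᵢ = 1.622 > 1, so g(0) = 0.281 > 0 and g(1) = -0.622 < 0.
Newton–Raphson from ψ₁ = 0.46:
  ψ₁ = 0.460: g = -0.0757, g' = -0.673 → ψ₁ = 0.348
  ψ₁ = 0.348: g = -0.0009, g' = -0.665 → ψ₁ = 0.346
Converged at ψ₁ = 0.346.
Drum-1 compositions:
  A: x = 0.058, y = 0.211
  B: x = 0.358, y = 0.590
  C: x = 0.585, y = 0.199
Drum-2 feed = drum-1 vapor: z₂ = (0.2113, 0.5899, 0.1988).
Drum 2:
Newton–Raphson from ψ₂ = 0.42:
  ψ₂ = 0.420: g = 0.0478, g' = -0.450 → ψ₂ = 0.526
  ψ₂ = 0.526: g = -0.0020, g' = -0.494 → ψ₂ = 0.522
Converged at ψ₂ = 0.522.
  A: x = 0.118, y = 0.297
  B: x = 0.550, y = 0.627
  C: x = 0.332, y = 0.076

x_B (drum 2) = 0.550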